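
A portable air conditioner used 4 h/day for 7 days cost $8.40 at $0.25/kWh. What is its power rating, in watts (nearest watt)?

1200 W

Energy = $8.40 ÷ $0.25/kWh = 33.6 kWh
Runtime = 4 h/day × 7 days = 28 h
Power = 33.6 kWh ÷ 28 h = 1.2 kW = 1200 W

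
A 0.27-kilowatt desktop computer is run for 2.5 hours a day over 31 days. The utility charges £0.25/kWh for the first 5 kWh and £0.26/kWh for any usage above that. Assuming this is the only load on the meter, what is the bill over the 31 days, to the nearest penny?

£5.39

Runtime = 2.5 h/day × 31 days = 77.5 h
Energy = 0.27 kW × 77.5 h = 20.925 kWh
Tier 1 (0–5 kWh): 5 × £0.25 = £1.25
Above 5 kWh: 15.925 × £0.26 = £4.1405
Bill = £5.39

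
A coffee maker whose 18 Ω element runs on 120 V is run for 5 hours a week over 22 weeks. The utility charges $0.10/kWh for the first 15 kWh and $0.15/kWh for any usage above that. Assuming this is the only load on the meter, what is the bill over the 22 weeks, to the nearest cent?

Power = V²/R = 120²/18 = 800 W = 0.8 kW
Runtime = 5 h/week × 22 weeks = 110 h
Energy = 0.8 kW × 110 h = 88 kWh
Tier 1 (0–15 kWh): 15 × $0.10 = $1.5
Above 15 kWh: 73 × $0.15 = $10.95
Bill = $12.45

$12.45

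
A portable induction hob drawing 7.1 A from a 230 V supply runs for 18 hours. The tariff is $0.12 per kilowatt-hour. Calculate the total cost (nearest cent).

$3.53

Power = 7.1 A × 230 V = 1633 W = 1.633 kW
Energy = 1.633 kW × 18 h = 29.394 kWh
Cost = 29.394 kWh × $0.12/kWh = $3.53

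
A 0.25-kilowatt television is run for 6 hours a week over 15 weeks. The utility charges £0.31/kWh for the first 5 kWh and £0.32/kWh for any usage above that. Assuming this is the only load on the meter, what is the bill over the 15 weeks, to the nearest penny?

£7.15

Runtime = 6 h/week × 15 weeks = 90 h
Energy = 0.25 kW × 90 h = 22.5 kWh
Tier 1 (0–5 kWh): 5 × £0.31 = £1.55
Above 5 kWh: 17.5 × £0.32 = £5.6
Bill = £7.15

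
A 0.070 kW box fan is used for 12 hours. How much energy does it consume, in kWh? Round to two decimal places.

0.84 kWh

Energy = 0.07 kW × 12 h = 0.84 kWh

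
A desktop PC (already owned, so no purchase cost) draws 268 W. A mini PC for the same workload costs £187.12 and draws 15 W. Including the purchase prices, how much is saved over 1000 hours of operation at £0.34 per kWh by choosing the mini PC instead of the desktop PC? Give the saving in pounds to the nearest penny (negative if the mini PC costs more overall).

desktop PC: £0.00 + (268/1000) kW × 1000 h × £0.34 = £0.00 + £91.12 = £91.12
mini PC: £187.12 + (15/1000) kW × 1000 h × £0.34 = £187.12 + £5.1 = £192.22
Saving = £91.12 − £192.22 = −£101.1

-£101.10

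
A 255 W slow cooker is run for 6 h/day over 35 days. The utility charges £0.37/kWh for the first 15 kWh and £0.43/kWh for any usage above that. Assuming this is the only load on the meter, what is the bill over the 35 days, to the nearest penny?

Runtime = 6 h/day × 35 days = 210 h
Energy = 0.255 kW × 210 h = 53.55 kWh
Tier 1 (0–15 kWh): 15 × £0.37 = £5.55
Above 15 kWh: 38.55 × £0.43 = £16.5765
Bill = £22.13

£22.13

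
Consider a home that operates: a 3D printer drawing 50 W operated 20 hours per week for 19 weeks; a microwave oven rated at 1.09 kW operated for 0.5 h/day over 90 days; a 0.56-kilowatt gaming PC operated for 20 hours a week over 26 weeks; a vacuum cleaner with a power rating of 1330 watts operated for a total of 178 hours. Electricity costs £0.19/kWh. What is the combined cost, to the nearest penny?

3D printer: Runtime = 20 h/week × 19 weeks = 380 h
3D printer: 0.05 kW × 380 h = 19 kWh
microwave oven: Runtime = 0.5 h/day × 90 days = 45 h
microwave oven: 1.09 kW × 45 h = 49.05 kWh
gaming PC: Runtime = 20 h/week × 26 weeks = 520 h
gaming PC: 0.56 kW × 520 h = 291.2 kWh
vacuum cleaner: 1.33 kW × 178 h = 236.74 kWh
Total energy = 595.99 kWh
Cost = 595.99 × £0.19 = £113.24

£113.24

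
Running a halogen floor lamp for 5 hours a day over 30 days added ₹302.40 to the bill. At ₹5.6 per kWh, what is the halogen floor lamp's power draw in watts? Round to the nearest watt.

360 W

Energy = ₹302.40 ÷ ₹5.6/kWh = 54 kWh
Runtime = 5 h/day × 30 days = 150 h
Power = 54 kWh ÷ 150 h = 0.36 kW = 360 W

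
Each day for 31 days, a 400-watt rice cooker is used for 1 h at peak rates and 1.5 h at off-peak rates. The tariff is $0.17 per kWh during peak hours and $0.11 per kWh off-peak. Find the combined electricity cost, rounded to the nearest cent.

$4.15

Peak energy = 0.4 kW × 1 h × 31 = 12.4 kWh
Off-peak energy = 0.4 kW × 1.5 h × 31 = 18.6 kWh
Cost = 12.4 × $0.17 + 18.6 × $0.11 = $2.108 + $2.046 = $4.15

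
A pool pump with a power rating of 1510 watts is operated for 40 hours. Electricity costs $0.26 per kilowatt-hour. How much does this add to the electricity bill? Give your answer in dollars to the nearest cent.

Energy = 1.51 kW × 40 h = 60.4 kWh
Cost = 60.4 kWh × $0.26/kWh = $15.70

$15.70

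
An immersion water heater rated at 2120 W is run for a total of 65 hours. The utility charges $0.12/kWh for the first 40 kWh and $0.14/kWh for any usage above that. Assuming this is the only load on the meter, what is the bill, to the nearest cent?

$18.49

Energy = 2.12 kW × 65 h = 137.8 kWh
Tier 1 (0–40 kWh): 40 × $0.12 = $4.8
Above 40 kWh: 97.8 × $0.14 = $13.692
Bill = $18.49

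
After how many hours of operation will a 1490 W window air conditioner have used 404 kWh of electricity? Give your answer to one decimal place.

Hours = 404 kWh ÷ 1.49 kW = 271.1 h

271.1 h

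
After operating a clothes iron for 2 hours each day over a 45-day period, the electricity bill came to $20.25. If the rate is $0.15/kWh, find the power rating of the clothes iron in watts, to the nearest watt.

Energy = $20.25 ÷ $0.15/kWh = 135 kWh
Runtime = 2 h/day × 45 days = 90 h
Power = 135 kWh ÷ 90 h = 1.5 kW = 1500 W

1500 W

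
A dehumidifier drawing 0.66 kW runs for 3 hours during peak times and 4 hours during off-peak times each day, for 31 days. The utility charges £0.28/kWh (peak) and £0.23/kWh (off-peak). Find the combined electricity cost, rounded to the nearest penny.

£36.01

Peak energy = 0.66 kW × 3 h × 31 = 61.38 kWh
Off-peak energy = 0.66 kW × 4 h × 31 = 81.84 kWh
Cost = 61.38 × £0.28 + 81.84 × £0.23 = £17.1864 + £18.8232 = £36.01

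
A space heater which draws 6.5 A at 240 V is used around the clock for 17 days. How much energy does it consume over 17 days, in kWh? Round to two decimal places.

636.48 kWh

Power = 6.5 A × 240 V = 1560 W = 1.56 kW
Runtime = 24 h × 17 = 408 h
Energy = 1.56 kW × 408 h = 636.48 kWh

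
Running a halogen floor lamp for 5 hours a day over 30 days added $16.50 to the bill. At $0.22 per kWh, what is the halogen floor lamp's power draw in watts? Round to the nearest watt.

500 W

Energy = $16.50 ÷ $0.22/kWh = 75 kWh
Runtime = 5 h/day × 30 days = 150 h
Power = 75 kWh ÷ 150 h = 0.5 kW = 500 W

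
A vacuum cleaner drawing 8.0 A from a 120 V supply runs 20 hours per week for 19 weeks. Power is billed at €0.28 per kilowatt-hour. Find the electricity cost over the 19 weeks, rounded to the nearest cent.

Power = 8.0 A × 120 V = 960 W = 0.96 kW
Runtime = 20 h/week × 19 weeks = 380 h
Energy = 0.96 kW × 380 h = 364.8 kWh
Cost = 364.8 kWh × €0.28/kWh = €102.14

€102.14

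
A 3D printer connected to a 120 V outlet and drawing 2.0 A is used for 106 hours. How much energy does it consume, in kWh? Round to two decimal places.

Power = 2.0 A × 120 V = 240 W = 0.24 kW
Energy = 0.24 kW × 106 h = 25.44 kWh

25.44 kWh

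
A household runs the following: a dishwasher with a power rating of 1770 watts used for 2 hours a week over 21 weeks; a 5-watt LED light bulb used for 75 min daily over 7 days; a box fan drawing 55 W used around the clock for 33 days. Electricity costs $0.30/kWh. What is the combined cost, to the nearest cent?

$35.38

dishwasher: Runtime = 2 h/week × 21 weeks = 42 h
dishwasher: 1.77 kW × 42 h = 74.34 kWh
LED light bulb: Runtime = 75 min × 7 = 525 min = 8.75 h
LED light bulb: 0.005 kW × 8.75 h = 0.04375 kWh
box fan: Runtime = 24 h × 33 = 792 h
box fan: 0.055 kW × 792 h = 43.56 kWh
Total energy = 117.94375 kWh
Cost = 117.94375 × $0.30 = $35.38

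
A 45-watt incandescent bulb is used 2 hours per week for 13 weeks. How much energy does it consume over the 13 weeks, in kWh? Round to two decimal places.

1.17 kWh

Runtime = 2 h/week × 13 weeks = 26 h
Energy = 0.045 kW × 26 h = 1.17 kWh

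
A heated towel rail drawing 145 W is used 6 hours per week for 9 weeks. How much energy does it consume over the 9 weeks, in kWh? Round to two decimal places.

7.83 kWh

Runtime = 6 h/week × 9 weeks = 54 h
Energy = 0.145 kW × 54 h = 7.83 kWh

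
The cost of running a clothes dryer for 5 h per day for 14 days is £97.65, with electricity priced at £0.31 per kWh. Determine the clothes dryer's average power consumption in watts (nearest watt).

4500 W

Energy = £97.65 ÷ £0.31/kWh = 315 kWh
Runtime = 5 h/day × 14 days = 70 h
Power = 315 kWh ÷ 70 h = 4.5 kW = 4500 W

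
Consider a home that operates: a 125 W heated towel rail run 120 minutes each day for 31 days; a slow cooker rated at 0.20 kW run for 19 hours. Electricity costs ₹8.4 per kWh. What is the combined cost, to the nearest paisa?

heated towel rail: Runtime = 120 min × 31 = 3720 min = 62 h
heated towel rail: 0.125 kW × 62 h = 7.75 kWh
slow cooker: 0.2 kW × 19 h = 3.8 kWh
Total energy = 11.55 kWh
Cost = 11.55 × ₹8.4 = ₹97.02

₹97.02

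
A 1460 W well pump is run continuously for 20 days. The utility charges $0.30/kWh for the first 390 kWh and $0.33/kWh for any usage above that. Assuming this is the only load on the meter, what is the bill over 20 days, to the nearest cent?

$219.56

Runtime = 24 h × 20 = 480 h
Energy = 1.46 kW × 480 h = 700.8 kWh
Tier 1 (0–390 kWh): 390 × $0.30 = $117
Above 390 kWh: 310.8 × $0.33 = $102.564
Bill = $219.56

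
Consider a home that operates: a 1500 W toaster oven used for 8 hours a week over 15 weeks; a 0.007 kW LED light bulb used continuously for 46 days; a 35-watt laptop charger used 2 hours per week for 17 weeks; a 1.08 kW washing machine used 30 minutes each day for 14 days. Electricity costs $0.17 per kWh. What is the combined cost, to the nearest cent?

toaster oven: Runtime = 8 h/week × 15 weeks = 120 h
toaster oven: 1.5 kW × 120 h = 180 kWh
LED light bulb: Runtime = 24 h × 46 = 1104 h
LED light bulb: 0.007 kW × 1104 h = 7.728 kWh
laptop charger: Runtime = 2 h/week × 17 weeks = 34 h
laptop charger: 0.035 kW × 34 h = 1.19 kWh
washing machine: Runtime = 30 min × 14 = 420 min = 7 h
washing machine: 1.08 kW × 7 h = 7.56 kWh
Total energy = 196.478 kWh
Cost = 196.478 × $0.17 = $33.40

$33.40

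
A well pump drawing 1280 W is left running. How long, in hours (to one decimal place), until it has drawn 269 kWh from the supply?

Hours = 269 kWh ÷ 1.28 kW = 210.2 h

210.2 h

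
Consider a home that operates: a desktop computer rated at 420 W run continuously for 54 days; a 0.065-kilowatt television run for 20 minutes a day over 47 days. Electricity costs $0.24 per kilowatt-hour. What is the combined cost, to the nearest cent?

desktop computer: Runtime = 24 h × 54 = 1296 h
desktop computer: 0.42 kW × 1296 h = 544.32 kWh
television: Runtime = 20 min × 47 = 940 min = 15.666666… h
television: 0.065 kW × 15.666666… h = 1.018333… kWh
Total energy = 545.338333… kWh
Cost = 545.338333… × $0.24 = $130.88

$130.88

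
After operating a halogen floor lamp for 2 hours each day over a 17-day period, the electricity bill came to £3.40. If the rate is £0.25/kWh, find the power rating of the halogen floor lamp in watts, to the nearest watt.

400 W

Energy = £3.40 ÷ £0.25/kWh = 13.6 kWh
Runtime = 2 h/day × 17 days = 34 h
Power = 13.6 kWh ÷ 34 h = 0.4 kW = 400 W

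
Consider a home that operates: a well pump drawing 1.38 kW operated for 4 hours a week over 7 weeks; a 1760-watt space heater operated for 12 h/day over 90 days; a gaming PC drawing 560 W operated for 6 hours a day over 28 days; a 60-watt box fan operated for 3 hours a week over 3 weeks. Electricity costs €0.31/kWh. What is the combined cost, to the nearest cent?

well pump: Runtime = 4 h/week × 7 weeks = 28 h
well pump: 1.38 kW × 28 h = 38.64 kWh
space heater: Runtime = 12 h/day × 90 days = 1080 h
space heater: 1.76 kW × 1080 h = 1900.8 kWh
gaming PC: Runtime = 6 h/day × 28 days = 168 h
gaming PC: 0.56 kW × 168 h = 94.08 kWh
box fan: Runtime = 3 h/week × 3 weeks = 9 h
box fan: 0.06 kW × 9 h = 0.54 kWh
Total energy = 2034.06 kWh
Cost = 2034.06 × €0.31 = €630.56

€630.56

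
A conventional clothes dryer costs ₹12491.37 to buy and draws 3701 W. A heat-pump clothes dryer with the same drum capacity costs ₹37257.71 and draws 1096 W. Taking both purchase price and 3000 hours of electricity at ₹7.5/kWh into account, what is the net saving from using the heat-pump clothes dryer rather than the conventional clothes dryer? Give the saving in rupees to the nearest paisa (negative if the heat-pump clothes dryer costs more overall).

conventional clothes dryer: ₹12491.37 + (3701/1000) kW × 3000 h × ₹7.5 = ₹12491.37 + ₹83272.5 = ₹95763.87
heat-pump clothes dryer: ₹37257.71 + (1096/1000) kW × 3000 h × ₹7.5 = ₹37257.71 + ₹24660 = ₹61917.71
Saving = ₹95763.87 − ₹61917.71 = ₹33846.16

₹33846.16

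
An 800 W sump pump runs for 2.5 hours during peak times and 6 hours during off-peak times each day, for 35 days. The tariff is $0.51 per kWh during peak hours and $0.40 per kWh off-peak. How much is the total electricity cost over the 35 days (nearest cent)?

$102.90

Peak energy = 0.8 kW × 2.5 h × 35 = 70 kWh
Off-peak energy = 0.8 kW × 6 h × 35 = 168 kWh
Cost = 70 × $0.51 + 168 × $0.40 = $35.7 + $67.2 = $102.90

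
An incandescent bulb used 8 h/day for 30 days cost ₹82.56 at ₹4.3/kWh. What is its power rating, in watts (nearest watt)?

Energy = ₹82.56 ÷ ₹4.3/kWh = 19.2 kWh
Runtime = 8 h/day × 30 days = 240 h
Power = 19.2 kWh ÷ 240 h = 0.08 kW = 80 W

80 W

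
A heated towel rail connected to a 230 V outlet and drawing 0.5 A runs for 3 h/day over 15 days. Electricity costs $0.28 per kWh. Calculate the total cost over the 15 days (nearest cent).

Power = 0.5 A × 230 V = 115 W = 0.115 kW
Runtime = 3 h/day × 15 days = 45 h
Energy = 0.115 kW × 45 h = 5.175 kWh
Cost = 5.175 kWh × $0.28/kWh = $1.45

$1.45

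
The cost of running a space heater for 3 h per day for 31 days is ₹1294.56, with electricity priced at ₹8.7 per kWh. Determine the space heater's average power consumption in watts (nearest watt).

Energy = ₹1294.56 ÷ ₹8.7/kWh = 148.8 kWh
Runtime = 3 h/day × 31 days = 93 h
Power = 148.8 kWh ÷ 93 h = 1.6 kW = 1600 W

1600 W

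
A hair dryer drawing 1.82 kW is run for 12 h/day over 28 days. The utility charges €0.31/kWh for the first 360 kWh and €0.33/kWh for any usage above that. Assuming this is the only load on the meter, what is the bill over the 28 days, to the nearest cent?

€194.60

Runtime = 12 h/day × 28 days = 336 h
Energy = 1.82 kW × 336 h = 611.52 kWh
Tier 1 (0–360 kWh): 360 × €0.31 = €111.6
Above 360 kWh: 251.52 × €0.33 = €83.0016
Bill = €194.60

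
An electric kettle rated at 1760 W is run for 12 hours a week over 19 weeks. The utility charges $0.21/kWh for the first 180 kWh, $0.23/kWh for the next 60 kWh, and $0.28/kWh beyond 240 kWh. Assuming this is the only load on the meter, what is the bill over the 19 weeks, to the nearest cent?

$96.76

Runtime = 12 h/week × 19 weeks = 228 h
Energy = 1.76 kW × 228 h = 401.28 kWh
Tier 1 (0–180 kWh): 180 × $0.21 = $37.8
Tier 2 (180–240 kWh): 60 × $0.23 = $13.8
Above 240 kWh: 161.28 × $0.28 = $45.1584
Bill = $96.76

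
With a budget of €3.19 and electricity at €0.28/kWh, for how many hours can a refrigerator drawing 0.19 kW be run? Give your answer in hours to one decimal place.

60.0 h

Energy available = €3.19 ÷ €0.28/kWh = 11.3929 kWh
Hours = 11.3929 kWh ÷ 0.19 kW = 60.0 h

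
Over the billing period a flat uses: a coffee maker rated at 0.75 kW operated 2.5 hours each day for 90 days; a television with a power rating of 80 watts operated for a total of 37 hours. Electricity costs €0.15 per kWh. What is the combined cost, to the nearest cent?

coffee maker: Runtime = 2.5 h/day × 90 days = 225 h
coffee maker: 0.75 kW × 225 h = 168.75 kWh
television: 0.08 kW × 37 h = 2.96 kWh
Total energy = 171.71 kWh
Cost = 171.71 × €0.15 = €25.76

€25.76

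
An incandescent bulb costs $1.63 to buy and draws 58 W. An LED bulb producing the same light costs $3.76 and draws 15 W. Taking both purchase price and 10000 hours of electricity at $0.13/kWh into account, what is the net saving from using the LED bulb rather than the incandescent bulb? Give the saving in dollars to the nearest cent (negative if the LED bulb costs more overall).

incandescent bulb: $1.63 + (58/1000) kW × 10000 h × $0.13 = $1.63 + $75.4 = $77.03
LED bulb: $3.76 + (15/1000) kW × 10000 h × $0.13 = $3.76 + $19.5 = $23.26
Saving = $77.03 − $23.26 = $53.77

$53.77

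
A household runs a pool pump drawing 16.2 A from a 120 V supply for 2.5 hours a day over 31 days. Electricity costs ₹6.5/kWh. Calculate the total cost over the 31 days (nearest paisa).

Power = 16.2 A × 120 V = 1944 W = 1.944 kW
Runtime = 2.5 h/day × 31 days = 77.5 h
Energy = 1.944 kW × 77.5 h = 150.66 kWh
Cost = 150.66 kWh × ₹6.5/kWh = ₹979.29

₹979.29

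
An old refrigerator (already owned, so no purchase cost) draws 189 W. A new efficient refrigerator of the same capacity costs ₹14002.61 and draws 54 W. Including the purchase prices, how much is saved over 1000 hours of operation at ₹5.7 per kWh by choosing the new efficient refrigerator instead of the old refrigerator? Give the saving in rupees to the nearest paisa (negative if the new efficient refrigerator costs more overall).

old refrigerator: ₹0.00 + (189/1000) kW × 1000 h × ₹5.7 = ₹0.00 + ₹1077.3 = ₹1077.3
new efficient refrigerator: ₹14002.61 + (54/1000) kW × 1000 h × ₹5.7 = ₹14002.61 + ₹307.8 = ₹14310.41
Saving = ₹1077.3 − ₹14310.41 = −₹13233.11

-₹13233.11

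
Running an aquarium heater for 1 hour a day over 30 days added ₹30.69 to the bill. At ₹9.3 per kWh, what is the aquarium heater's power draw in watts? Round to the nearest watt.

Energy = ₹30.69 ÷ ₹9.3/kWh = 3.3 kWh
Runtime = 1 h/day × 30 days = 30 h
Power = 3.3 kWh ÷ 30 h = 0.11 kW = 110 W

110 W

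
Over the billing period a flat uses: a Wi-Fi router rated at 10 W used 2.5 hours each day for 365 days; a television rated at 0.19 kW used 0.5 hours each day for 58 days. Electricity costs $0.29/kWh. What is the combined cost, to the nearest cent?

Wi-Fi router: Runtime = 2.5 h/day × 365 days = 912.5 h
Wi-Fi router: 0.01 kW × 912.5 h = 9.125 kWh
television: Runtime = 0.5 h/day × 58 days = 29 h
television: 0.19 kW × 29 h = 5.51 kWh
Total energy = 14.635 kWh
Cost = 14.635 × $0.29 = $4.24

$4.24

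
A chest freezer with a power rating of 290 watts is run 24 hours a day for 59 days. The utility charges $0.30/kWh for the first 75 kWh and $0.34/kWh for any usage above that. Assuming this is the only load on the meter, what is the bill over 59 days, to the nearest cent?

Runtime = 24 h × 59 = 1416 h
Energy = 0.29 kW × 1416 h = 410.64 kWh
Tier 1 (0–75 kWh): 75 × $0.30 = $22.5
Above 75 kWh: 335.64 × $0.34 = $114.1176
Bill = $136.62

$136.62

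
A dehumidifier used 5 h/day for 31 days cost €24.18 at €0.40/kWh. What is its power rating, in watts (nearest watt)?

Energy = €24.18 ÷ €0.40/kWh = 60.45 kWh
Runtime = 5 h/day × 31 days = 155 h
Power = 60.45 kWh ÷ 155 h = 0.39 kW = 390 W

390 W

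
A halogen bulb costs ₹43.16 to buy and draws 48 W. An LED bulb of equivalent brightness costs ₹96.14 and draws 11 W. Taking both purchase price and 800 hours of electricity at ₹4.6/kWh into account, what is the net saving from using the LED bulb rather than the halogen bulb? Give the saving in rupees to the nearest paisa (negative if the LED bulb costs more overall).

₹83.18

halogen bulb: ₹43.16 + (48/1000) kW × 800 h × ₹4.6 = ₹43.16 + ₹176.64 = ₹219.8
LED bulb: ₹96.14 + (11/1000) kW × 800 h × ₹4.6 = ₹96.14 + ₹40.48 = ₹136.62
Saving = ₹219.8 − ₹136.62 = ₹83.18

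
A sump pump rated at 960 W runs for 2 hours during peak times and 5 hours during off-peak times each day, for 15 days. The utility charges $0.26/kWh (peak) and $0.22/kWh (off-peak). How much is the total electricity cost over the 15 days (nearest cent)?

Peak energy = 0.96 kW × 2 h × 15 = 28.8 kWh
Off-peak energy = 0.96 kW × 5 h × 15 = 72 kWh
Cost = 28.8 × $0.26 + 72 × $0.22 = $7.488 + $15.84 = $23.33

$23.33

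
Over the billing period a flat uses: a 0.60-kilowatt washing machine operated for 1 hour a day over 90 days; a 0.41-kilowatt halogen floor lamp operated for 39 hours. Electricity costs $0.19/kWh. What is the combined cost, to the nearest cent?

washing machine: Runtime = 1 h/day × 90 days = 90 h
washing machine: 0.6 kW × 90 h = 54 kWh
halogen floor lamp: 0.41 kW × 39 h = 15.99 kWh
Total energy = 69.99 kWh
Cost = 69.99 × $0.19 = $13.30

$13.30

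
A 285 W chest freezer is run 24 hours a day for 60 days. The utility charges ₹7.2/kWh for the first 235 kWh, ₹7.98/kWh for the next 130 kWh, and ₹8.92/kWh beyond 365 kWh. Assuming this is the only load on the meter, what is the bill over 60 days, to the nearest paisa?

₹3134.37

Runtime = 24 h × 60 = 1440 h
Energy = 0.285 kW × 1440 h = 410.4 kWh
Tier 1 (0–235 kWh): 235 × ₹7.2 = ₹1692
Tier 2 (235–365 kWh): 130 × ₹7.98 = ₹1037.4
Above 365 kWh: 45.4 × ₹8.92 = ₹404.968
Bill = ₹3134.37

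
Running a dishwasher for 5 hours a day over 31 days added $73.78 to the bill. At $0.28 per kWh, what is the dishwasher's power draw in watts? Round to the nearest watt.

1700 W

Energy = $73.78 ÷ $0.28/kWh = 263.5 kWh
Runtime = 5 h/day × 31 days = 155 h
Power = 263.5 kWh ÷ 155 h = 1.7 kW = 1700 W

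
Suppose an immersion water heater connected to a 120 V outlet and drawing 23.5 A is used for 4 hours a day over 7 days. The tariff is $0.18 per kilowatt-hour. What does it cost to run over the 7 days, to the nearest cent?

Power = 23.5 A × 120 V = 2820 W = 2.82 kW
Runtime = 4 h/day × 7 days = 28 h
Energy = 2.82 kW × 28 h = 78.96 kWh
Cost = 78.96 kWh × $0.18/kWh = $14.21

$14.21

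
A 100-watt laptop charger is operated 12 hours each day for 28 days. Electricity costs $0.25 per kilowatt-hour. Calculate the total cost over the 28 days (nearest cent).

$8.40

Runtime = 12 h/day × 28 days = 336 h
Energy = 0.1 kW × 336 h = 33.6 kWh
Cost = 33.6 kWh × $0.25/kWh = $8.40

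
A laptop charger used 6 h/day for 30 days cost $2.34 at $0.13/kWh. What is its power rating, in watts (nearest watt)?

100 W

Energy = $2.34 ÷ $0.13/kWh = 18 kWh
Runtime = 6 h/day × 30 days = 180 h
Power = 18 kWh ÷ 180 h = 0.1 kW = 100 W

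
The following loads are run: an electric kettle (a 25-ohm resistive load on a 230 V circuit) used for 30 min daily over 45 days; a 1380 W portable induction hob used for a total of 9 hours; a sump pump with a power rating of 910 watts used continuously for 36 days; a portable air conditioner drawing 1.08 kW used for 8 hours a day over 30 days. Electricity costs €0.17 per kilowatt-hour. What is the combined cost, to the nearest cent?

€187.93

electric kettle: Power = V²/R = 230²/25 = 2116 W = 2.116 kW
electric kettle: Runtime = 30 min × 45 = 1350 min = 22.5 h
electric kettle: 2.116 kW × 22.5 h = 47.61 kWh
portable induction hob: 1.38 kW × 9 h = 12.42 kWh
sump pump: Runtime = 24 h × 36 = 864 h
sump pump: 0.91 kW × 864 h = 786.24 kWh
portable air conditioner: Runtime = 8 h/day × 30 days = 240 h
portable air conditioner: 1.08 kW × 240 h = 259.2 kWh
Total energy = 1105.47 kWh
Cost = 1105.47 × €0.17 = €187.93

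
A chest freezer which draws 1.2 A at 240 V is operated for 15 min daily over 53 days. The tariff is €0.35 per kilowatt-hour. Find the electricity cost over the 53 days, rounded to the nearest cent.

€1.34

Power = 1.2 A × 240 V = 288 W = 0.288 kW
Runtime = 15 min × 53 = 795 min = 13.25 h
Energy = 0.288 kW × 13.25 h = 3.816 kWh
Cost = 3.816 kWh × €0.35/kWh = €1.34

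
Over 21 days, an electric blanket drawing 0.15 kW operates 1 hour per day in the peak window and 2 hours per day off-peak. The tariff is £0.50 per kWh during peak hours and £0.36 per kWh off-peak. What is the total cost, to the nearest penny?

Peak energy = 0.15 kW × 1 h × 21 = 3.15 kWh
Off-peak energy = 0.15 kW × 2 h × 21 = 6.3 kWh
Cost = 3.15 × £0.50 + 6.3 × £0.36 = £1.575 + £2.268 = £3.84

£3.84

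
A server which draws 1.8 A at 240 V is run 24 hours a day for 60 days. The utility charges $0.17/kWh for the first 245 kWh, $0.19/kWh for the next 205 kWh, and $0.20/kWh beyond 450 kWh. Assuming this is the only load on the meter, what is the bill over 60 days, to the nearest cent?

Power = 1.8 A × 240 V = 432 W = 0.432 kW
Runtime = 24 h × 60 = 1440 h
Energy = 0.432 kW × 1440 h = 622.08 kWh
Tier 1 (0–245 kWh): 245 × $0.17 = $41.65
Tier 2 (245–450 kWh): 205 × $0.19 = $38.95
Above 450 kWh: 172.08 × $0.20 = $34.416
Bill = $115.02

$115.02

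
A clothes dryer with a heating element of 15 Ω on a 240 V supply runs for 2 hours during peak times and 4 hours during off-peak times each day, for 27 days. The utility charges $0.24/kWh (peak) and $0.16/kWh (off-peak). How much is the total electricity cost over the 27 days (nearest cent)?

Power = V²/R = 240²/15 = 3840 W = 3.84 kW
Peak energy = 3.84 kW × 2 h × 27 = 207.36 kWh
Off-peak energy = 3.84 kW × 4 h × 27 = 414.72 kWh
Cost = 207.36 × $0.24 + 414.72 × $0.16 = $49.7664 + $66.3552 = $116.12

$116.12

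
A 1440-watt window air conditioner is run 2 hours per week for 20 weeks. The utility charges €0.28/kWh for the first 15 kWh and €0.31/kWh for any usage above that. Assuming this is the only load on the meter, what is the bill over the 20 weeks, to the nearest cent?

€17.41

Runtime = 2 h/week × 20 weeks = 40 h
Energy = 1.44 kW × 40 h = 57.6 kWh
Tier 1 (0–15 kWh): 15 × €0.28 = €4.2
Above 15 kWh: 42.6 × €0.31 = €13.206
Bill = €17.41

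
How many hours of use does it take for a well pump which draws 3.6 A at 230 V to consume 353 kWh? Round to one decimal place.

Power = 3.6 A × 230 V = 828 W = 0.828 kW
Hours = 353 kWh ÷ 0.828 kW = 426.3 h

426.3 h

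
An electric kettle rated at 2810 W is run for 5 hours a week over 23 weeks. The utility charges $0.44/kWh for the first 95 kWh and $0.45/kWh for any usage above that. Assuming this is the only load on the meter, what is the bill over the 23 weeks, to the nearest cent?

Runtime = 5 h/week × 23 weeks = 115 h
Energy = 2.81 kW × 115 h = 323.15 kWh
Tier 1 (0–95 kWh): 95 × $0.44 = $41.8
Above 95 kWh: 228.15 × $0.45 = $102.6675
Bill = $144.47

$144.47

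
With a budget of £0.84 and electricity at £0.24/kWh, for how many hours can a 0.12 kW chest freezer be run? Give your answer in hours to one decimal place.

Energy available = £0.84 ÷ £0.24/kWh = 3.5 kWh
Hours = 3.5 kWh ÷ 0.12 kW = 29.2 h

29.2 h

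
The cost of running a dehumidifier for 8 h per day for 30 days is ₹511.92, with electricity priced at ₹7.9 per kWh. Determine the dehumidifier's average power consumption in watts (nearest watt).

Energy = ₹511.92 ÷ ₹7.9/kWh = 64.8 kWh
Runtime = 8 h/day × 30 days = 240 h
Power = 64.8 kWh ÷ 240 h = 0.27 kW = 270 W

270 W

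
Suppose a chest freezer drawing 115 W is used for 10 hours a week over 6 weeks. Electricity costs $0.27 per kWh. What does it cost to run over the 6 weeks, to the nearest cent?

$1.86

Runtime = 10 h/week × 6 weeks = 60 h
Energy = 0.115 kW × 60 h = 6.9 kWh
Cost = 6.9 kWh × $0.27/kWh = $1.86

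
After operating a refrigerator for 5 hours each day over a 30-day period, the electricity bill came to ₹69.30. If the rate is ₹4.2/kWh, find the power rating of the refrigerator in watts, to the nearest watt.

Energy = ₹69.30 ÷ ₹4.2/kWh = 16.5 kWh
Runtime = 5 h/day × 30 days = 150 h
Power = 16.5 kWh ÷ 150 h = 0.11 kW = 110 W

110 W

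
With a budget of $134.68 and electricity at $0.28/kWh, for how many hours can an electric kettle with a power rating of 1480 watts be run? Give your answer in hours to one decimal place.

Energy available = $134.68 ÷ $0.28/kWh = 481 kWh
Hours = 481 kWh ÷ 1.48 kW = 325.0 h

325.0 h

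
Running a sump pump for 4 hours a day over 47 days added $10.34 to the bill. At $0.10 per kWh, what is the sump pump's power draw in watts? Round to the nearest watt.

Energy = $10.34 ÷ $0.10/kWh = 103.4 kWh
Runtime = 4 h/day × 47 days = 188 h
Power = 103.4 kWh ÷ 188 h = 0.55 kW = 550 W

550 W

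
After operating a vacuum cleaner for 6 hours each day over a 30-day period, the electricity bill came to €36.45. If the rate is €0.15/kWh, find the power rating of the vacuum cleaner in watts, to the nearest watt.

1350 W

Energy = €36.45 ÷ €0.15/kWh = 243 kWh
Runtime = 6 h/day × 30 days = 180 h
Power = 243 kWh ÷ 180 h = 1.35 kW = 1350 W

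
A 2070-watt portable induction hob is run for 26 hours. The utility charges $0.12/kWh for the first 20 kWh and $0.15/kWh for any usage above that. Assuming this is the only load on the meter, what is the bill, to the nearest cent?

Energy = 2.07 kW × 26 h = 53.82 kWh
Tier 1 (0–20 kWh): 20 × $0.12 = $2.4
Above 20 kWh: 33.82 × $0.15 = $5.073
Bill = $7.47

$7.47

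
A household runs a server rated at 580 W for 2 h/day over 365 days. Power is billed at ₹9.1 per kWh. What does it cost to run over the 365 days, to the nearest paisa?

Runtime = 2 h/day × 365 days = 730 h
Energy = 0.58 kW × 730 h = 423.4 kWh
Cost = 423.4 kWh × ₹9.1/kWh = ₹3852.94

₹3852.94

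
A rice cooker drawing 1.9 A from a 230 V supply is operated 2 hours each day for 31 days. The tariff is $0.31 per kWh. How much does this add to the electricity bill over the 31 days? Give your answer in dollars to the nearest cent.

Power = 1.9 A × 230 V = 437 W = 0.437 kW
Runtime = 2 h/day × 31 days = 62 h
Energy = 0.437 kW × 62 h = 27.094 kWh
Cost = 27.094 kWh × $0.31/kWh = $8.40

$8.40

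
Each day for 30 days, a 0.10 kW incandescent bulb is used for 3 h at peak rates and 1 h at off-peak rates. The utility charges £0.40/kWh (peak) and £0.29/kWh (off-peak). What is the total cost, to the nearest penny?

£4.47

Peak energy = 0.1 kW × 3 h × 30 = 9 kWh
Off-peak energy = 0.1 kW × 1 h × 30 = 3 kWh
Cost = 9 × £0.40 + 3 × £0.29 = £3.6 + £0.87 = £4.47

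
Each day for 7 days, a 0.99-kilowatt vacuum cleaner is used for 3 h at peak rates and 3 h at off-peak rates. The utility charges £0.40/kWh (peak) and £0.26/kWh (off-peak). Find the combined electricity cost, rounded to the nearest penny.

£13.72

Peak energy = 0.99 kW × 3 h × 7 = 20.79 kWh
Off-peak energy = 0.99 kW × 3 h × 7 = 20.79 kWh
Cost = 20.79 × £0.40 + 20.79 × £0.26 = £8.316 + £5.4054 = £13.72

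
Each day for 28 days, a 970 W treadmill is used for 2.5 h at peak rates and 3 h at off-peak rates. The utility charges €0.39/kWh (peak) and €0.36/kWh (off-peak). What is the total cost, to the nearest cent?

€55.81

Peak energy = 0.97 kW × 2.5 h × 28 = 67.9 kWh
Off-peak energy = 0.97 kW × 3 h × 28 = 81.48 kWh
Cost = 67.9 × €0.39 + 81.48 × €0.36 = €26.481 + €29.3328 = €55.81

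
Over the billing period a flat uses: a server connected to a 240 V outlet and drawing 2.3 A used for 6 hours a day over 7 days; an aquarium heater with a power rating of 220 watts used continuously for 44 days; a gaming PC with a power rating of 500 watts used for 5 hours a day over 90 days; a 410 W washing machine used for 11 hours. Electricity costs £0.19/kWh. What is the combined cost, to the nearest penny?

server: Power = 2.3 A × 240 V = 552 W = 0.552 kW
server: Runtime = 6 h/day × 7 days = 42 h
server: 0.552 kW × 42 h = 23.184 kWh
aquarium heater: Runtime = 24 h × 44 = 1056 h
aquarium heater: 0.22 kW × 1056 h = 232.32 kWh
gaming PC: Runtime = 5 h/day × 90 days = 450 h
gaming PC: 0.5 kW × 450 h = 225 kWh
washing machine: 0.41 kW × 11 h = 4.51 kWh
Total energy = 485.014 kWh
Cost = 485.014 × £0.19 = £92.15

£92.15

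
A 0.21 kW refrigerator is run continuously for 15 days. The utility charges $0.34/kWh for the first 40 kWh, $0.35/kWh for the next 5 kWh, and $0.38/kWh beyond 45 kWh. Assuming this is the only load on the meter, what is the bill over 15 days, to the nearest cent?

Runtime = 24 h × 15 = 360 h
Energy = 0.21 kW × 360 h = 75.6 kWh
Tier 1 (0–40 kWh): 40 × $0.34 = $13.6
Tier 2 (40–45 kWh): 5 × $0.35 = $1.75
Above 45 kWh: 30.6 × $0.38 = $11.628
Bill = $26.98

$26.98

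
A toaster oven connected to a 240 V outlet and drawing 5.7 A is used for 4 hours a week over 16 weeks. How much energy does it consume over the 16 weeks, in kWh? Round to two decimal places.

Power = 5.7 A × 240 V = 1368 W = 1.368 kW
Runtime = 4 h/week × 16 weeks = 64 h
Energy = 1.368 kW × 64 h = 87.552 kWh ≈ 87.55 kWh

87.55 kWh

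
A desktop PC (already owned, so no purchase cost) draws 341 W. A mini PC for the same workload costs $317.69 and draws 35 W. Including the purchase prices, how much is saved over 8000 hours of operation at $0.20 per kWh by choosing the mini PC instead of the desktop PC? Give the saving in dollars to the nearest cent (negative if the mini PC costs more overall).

desktop PC: $0.00 + (341/1000) kW × 8000 h × $0.20 = $0.00 + $545.6 = $545.6
mini PC: $317.69 + (35/1000) kW × 8000 h × $0.20 = $317.69 + $56 = $373.69
Saving = $545.6 − $373.69 = $171.91

$171.91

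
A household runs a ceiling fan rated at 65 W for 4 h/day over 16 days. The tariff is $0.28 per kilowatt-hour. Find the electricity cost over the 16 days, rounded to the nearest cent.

Runtime = 4 h/day × 16 days = 64 h
Energy = 0.065 kW × 64 h = 4.16 kWh
Cost = 4.16 kWh × $0.28/kWh = $1.16

$1.16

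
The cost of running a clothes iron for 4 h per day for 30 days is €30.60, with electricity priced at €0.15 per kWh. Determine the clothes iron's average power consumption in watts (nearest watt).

1700 W

Energy = €30.60 ÷ €0.15/kWh = 204 kWh
Runtime = 4 h/day × 30 days = 120 h
Power = 204 kWh ÷ 120 h = 1.7 kW = 1700 W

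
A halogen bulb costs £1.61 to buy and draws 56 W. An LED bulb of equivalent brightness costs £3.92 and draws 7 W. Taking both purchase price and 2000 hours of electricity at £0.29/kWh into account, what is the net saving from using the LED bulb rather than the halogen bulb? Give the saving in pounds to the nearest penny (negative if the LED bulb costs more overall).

£26.11

halogen bulb: £1.61 + (56/1000) kW × 2000 h × £0.29 = £1.61 + £32.48 = £34.09
LED bulb: £3.92 + (7/1000) kW × 2000 h × £0.29 = £3.92 + £4.06 = £7.98
Saving = £34.09 − £7.98 = £26.11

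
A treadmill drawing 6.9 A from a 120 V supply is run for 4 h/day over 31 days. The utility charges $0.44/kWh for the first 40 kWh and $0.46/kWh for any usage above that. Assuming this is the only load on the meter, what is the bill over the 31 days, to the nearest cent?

$46.43

Power = 6.9 A × 120 V = 828 W = 0.828 kW
Runtime = 4 h/day × 31 days = 124 h
Energy = 0.828 kW × 124 h = 102.672 kWh
Tier 1 (0–40 kWh): 40 × $0.44 = $17.6
Above 40 kWh: 62.672 × $0.46 = $28.82912
Bill = $46.43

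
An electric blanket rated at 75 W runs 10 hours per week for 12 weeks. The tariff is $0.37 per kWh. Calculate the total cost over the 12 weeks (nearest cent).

$3.33

Runtime = 10 h/week × 12 weeks = 120 h
Energy = 0.075 kW × 120 h = 9 kWh
Cost = 9 kWh × $0.37/kWh = $3.33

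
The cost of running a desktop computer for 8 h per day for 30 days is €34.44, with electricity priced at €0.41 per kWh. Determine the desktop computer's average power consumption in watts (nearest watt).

350 W

Energy = €34.44 ÷ €0.41/kWh = 84 kWh
Runtime = 8 h/day × 30 days = 240 h
Power = 84 kWh ÷ 240 h = 0.35 kW = 350 W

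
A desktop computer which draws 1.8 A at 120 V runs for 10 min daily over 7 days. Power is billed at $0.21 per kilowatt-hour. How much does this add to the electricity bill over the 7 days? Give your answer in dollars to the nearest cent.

$0.05

Power = 1.8 A × 120 V = 216 W = 0.216 kW
Runtime = 10 min × 7 = 70 min = 1.166666… h
Energy = 0.216 kW × 1.166666… h = 0.252 kWh
Cost = 0.252 kWh × $0.21/kWh = $0.05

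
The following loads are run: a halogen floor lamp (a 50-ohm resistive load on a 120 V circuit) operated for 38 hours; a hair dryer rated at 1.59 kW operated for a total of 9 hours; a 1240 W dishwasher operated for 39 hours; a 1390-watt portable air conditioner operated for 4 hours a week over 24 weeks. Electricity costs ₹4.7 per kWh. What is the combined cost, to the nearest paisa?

₹973.15

halogen floor lamp: Power = V²/R = 120²/50 = 288 W = 0.288 kW
halogen floor lamp: 0.288 kW × 38 h = 10.944 kWh
hair dryer: 1.59 kW × 9 h = 14.31 kWh
dishwasher: 1.24 kW × 39 h = 48.36 kWh
portable air conditioner: Runtime = 4 h/week × 24 weeks = 96 h
portable air conditioner: 1.39 kW × 96 h = 133.44 kWh
Total energy = 207.054 kWh
Cost = 207.054 × ₹4.7 = ₹973.15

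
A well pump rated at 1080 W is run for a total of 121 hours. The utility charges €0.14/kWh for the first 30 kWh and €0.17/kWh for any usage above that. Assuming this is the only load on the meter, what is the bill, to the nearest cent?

€21.32

Energy = 1.08 kW × 121 h = 130.68 kWh
Tier 1 (0–30 kWh): 30 × €0.14 = €4.2
Above 30 kWh: 100.68 × €0.17 = €17.1156
Bill = €21.32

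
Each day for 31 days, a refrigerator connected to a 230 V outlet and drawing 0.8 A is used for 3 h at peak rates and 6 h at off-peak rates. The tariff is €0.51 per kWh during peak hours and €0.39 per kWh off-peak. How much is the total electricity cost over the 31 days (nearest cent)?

Power = 0.8 A × 230 V = 184 W = 0.184 kW
Peak energy = 0.184 kW × 3 h × 31 = 17.112 kWh
Off-peak energy = 0.184 kW × 6 h × 31 = 34.224 kWh
Cost = 17.112 × €0.51 + 34.224 × €0.39 = €8.72712 + €13.34736 = €22.07

€22.07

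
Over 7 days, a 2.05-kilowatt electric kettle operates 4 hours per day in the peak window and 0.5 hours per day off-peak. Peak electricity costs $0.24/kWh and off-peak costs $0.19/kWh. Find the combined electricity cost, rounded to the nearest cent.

$15.14

Peak energy = 2.05 kW × 4 h × 7 = 57.4 kWh
Off-peak energy = 2.05 kW × 0.5 h × 7 = 7.175 kWh
Cost = 57.4 × $0.24 + 7.175 × $0.19 = $13.776 + $1.36325 = $15.14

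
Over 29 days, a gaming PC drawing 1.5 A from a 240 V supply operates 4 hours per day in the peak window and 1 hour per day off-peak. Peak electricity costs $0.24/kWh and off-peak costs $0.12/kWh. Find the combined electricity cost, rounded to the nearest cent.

Power = 1.5 A × 240 V = 360 W = 0.36 kW
Peak energy = 0.36 kW × 4 h × 29 = 41.76 kWh
Off-peak energy = 0.36 kW × 1 h × 29 = 10.44 kWh
Cost = 41.76 × $0.24 + 10.44 × $0.12 = $10.0224 + $1.2528 = $11.28

$11.28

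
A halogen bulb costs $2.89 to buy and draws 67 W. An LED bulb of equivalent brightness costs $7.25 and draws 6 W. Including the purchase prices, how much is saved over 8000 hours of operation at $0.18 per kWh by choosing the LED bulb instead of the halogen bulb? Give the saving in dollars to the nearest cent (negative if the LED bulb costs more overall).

$83.48

halogen bulb: $2.89 + (67/1000) kW × 8000 h × $0.18 = $2.89 + $96.48 = $99.37
LED bulb: $7.25 + (6/1000) kW × 8000 h × $0.18 = $7.25 + $8.64 = $15.89
Saving = $99.37 − $15.89 = $83.48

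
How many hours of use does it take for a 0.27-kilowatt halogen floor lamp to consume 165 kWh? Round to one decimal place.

611.1 h

Hours = 165 kWh ÷ 0.27 kW = 611.1 h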